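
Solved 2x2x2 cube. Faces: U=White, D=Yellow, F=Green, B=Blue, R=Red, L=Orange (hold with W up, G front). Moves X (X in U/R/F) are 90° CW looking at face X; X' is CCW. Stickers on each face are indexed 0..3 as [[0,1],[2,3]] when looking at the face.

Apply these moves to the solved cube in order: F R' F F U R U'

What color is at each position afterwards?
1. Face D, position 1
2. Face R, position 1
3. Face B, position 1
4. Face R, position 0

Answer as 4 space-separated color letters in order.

After move 1 (F): F=GGGG U=WWOO R=WRWR D=RRYY L=OYOY
After move 2 (R'): R=RRWW U=WBOB F=GWGO D=RGYG B=YBRB
After move 3 (F): F=GGOW U=WBYY R=ORBW D=WRYG L=OROG
After move 4 (F): F=OGWG U=WBGR R=YRYW D=BOYG L=OWOR
After move 5 (U): U=GWRB F=YRWG R=YBYW B=OWRB L=OGOR
After move 6 (R): R=YYWB U=GRRG F=YOWG D=BRYO B=BWWB
After move 7 (U'): U=RGGR F=OGWG R=YOWB B=YYWB L=BWOR
Query 1: D[1] = R
Query 2: R[1] = O
Query 3: B[1] = Y
Query 4: R[0] = Y

Answer: R O Y Y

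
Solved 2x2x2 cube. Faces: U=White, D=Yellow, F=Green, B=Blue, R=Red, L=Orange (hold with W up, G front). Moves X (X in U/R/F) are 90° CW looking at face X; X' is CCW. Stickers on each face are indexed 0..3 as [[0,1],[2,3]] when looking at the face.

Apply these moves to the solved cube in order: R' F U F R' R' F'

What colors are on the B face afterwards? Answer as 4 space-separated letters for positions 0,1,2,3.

After move 1 (R'): R=RRRR U=WBWB F=GWGW D=YGYG B=YBYB
After move 2 (F): F=GGWW U=WBOO R=WRBR D=RRYG L=OYOG
After move 3 (U): U=OWOB F=WRWW R=YBBR B=OYYB L=GGOG
After move 4 (F): F=WWWR U=OWGG R=OBBR D=BYYG L=GROR
After move 5 (R'): R=BROB U=OYGO F=WWWG D=BWYR B=GYYB
After move 6 (R'): R=RBBO U=OYGG F=WYWO D=BWYG B=RYWB
After move 7 (F'): F=YOWW U=OYRB R=WBBO D=RRYG L=GGOG
Query: B face = RYWB

Answer: R Y W B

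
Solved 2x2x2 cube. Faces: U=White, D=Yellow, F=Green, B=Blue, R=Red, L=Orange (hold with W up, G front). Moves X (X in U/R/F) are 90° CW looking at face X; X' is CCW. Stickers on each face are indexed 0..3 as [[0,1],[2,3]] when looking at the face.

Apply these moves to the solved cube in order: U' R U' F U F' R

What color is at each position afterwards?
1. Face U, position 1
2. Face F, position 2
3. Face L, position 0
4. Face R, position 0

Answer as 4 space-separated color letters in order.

Answer: B W G R

Derivation:
After move 1 (U'): U=WWWW F=OOGG R=GGRR B=RRBB L=BBOO
After move 2 (R): R=RGRG U=WOWG F=OYGY D=YBYR B=WRWB
After move 3 (U'): U=OGWW F=BBGY R=OYRG B=RGWB L=WROO
After move 4 (F): F=GBYB U=OGOR R=WYWG D=ROYR L=WYOB
After move 5 (U): U=OORG F=WYYB R=RGWG B=WYWB L=GBOB
After move 6 (F'): F=YBWY U=OORW R=OGRG D=BBYR L=GGOR
After move 7 (R): R=ROGG U=OBRY F=YBWR D=BWYW B=WYOB
Query 1: U[1] = B
Query 2: F[2] = W
Query 3: L[0] = G
Query 4: R[0] = R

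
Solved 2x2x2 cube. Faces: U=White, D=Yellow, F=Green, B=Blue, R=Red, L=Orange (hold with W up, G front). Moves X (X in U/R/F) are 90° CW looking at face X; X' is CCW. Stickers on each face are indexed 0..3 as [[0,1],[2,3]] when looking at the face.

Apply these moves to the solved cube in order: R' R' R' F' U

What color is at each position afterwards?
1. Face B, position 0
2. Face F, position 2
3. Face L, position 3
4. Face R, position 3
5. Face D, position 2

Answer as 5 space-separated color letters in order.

Answer: O G W R Y

Derivation:
After move 1 (R'): R=RRRR U=WBWB F=GWGW D=YGYG B=YBYB
After move 2 (R'): R=RRRR U=WYWY F=GBGB D=YWYW B=GBGB
After move 3 (R'): R=RRRR U=WGWG F=GYGY D=YBYB B=WBWB
After move 4 (F'): F=YYGG U=WGRR R=BRYR D=OOYB L=OGOW
After move 5 (U): U=RWRG F=BRGG R=WBYR B=OGWB L=YYOW
Query 1: B[0] = O
Query 2: F[2] = G
Query 3: L[3] = W
Query 4: R[3] = R
Query 5: D[2] = Y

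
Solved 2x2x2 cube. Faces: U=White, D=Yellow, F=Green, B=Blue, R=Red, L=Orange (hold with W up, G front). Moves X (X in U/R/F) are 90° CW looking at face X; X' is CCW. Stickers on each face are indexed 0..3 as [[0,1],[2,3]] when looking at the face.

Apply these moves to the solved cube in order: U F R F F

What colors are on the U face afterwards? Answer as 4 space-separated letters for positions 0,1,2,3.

After move 1 (U): U=WWWW F=RRGG R=BBRR B=OOBB L=GGOO
After move 2 (F): F=GRGR U=WWOG R=WBWR D=RBYY L=GYOY
After move 3 (R): R=WWRB U=WROR F=GBGY D=RBYO B=GOWB
After move 4 (F): F=GGYB U=WRYY R=OWRB D=RWYO L=GROB
After move 5 (F): F=YGBG U=WRBR R=YWYB D=ROYO L=GROW
Query: U face = WRBR

Answer: W R B R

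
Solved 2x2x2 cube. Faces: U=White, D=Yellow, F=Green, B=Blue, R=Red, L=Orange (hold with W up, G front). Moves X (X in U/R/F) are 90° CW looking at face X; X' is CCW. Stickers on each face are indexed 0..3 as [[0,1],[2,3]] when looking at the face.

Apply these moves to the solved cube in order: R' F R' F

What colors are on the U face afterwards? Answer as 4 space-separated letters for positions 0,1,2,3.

After move 1 (R'): R=RRRR U=WBWB F=GWGW D=YGYG B=YBYB
After move 2 (F): F=GGWW U=WBOO R=WRBR D=RRYG L=OYOG
After move 3 (R'): R=RRWB U=WYOY F=GBWO D=RGYW B=GBRB
After move 4 (F): F=WGOB U=WYGY R=ORYB D=WRYW L=OROG
Query: U face = WYGY

Answer: W Y G Y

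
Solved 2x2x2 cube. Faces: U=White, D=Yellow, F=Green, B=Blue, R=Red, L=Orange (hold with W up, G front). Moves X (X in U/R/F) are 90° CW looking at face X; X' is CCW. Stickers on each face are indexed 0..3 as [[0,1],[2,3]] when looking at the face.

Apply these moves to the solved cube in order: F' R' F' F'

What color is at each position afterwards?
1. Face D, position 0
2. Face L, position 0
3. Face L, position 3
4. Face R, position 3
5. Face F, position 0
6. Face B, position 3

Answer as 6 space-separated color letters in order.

After move 1 (F'): F=GGGG U=WWRR R=YRYR D=OOYY L=OWOW
After move 2 (R'): R=RRYY U=WBRB F=GWGR D=OGYG B=YBOB
After move 3 (F'): F=WRGG U=WBRY R=GROY D=WWYG L=OBOR
After move 4 (F'): F=RGWG U=WBGO R=WRWY D=BRYG L=OYOR
Query 1: D[0] = B
Query 2: L[0] = O
Query 3: L[3] = R
Query 4: R[3] = Y
Query 5: F[0] = R
Query 6: B[3] = B

Answer: B O R Y R B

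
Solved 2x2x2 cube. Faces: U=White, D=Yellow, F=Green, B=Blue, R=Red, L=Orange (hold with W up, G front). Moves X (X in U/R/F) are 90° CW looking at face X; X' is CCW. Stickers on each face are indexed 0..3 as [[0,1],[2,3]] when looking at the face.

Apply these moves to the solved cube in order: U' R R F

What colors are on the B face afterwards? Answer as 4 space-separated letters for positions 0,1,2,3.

Answer: G R O B

Derivation:
After move 1 (U'): U=WWWW F=OOGG R=GGRR B=RRBB L=BBOO
After move 2 (R): R=RGRG U=WOWG F=OYGY D=YBYR B=WRWB
After move 3 (R): R=RRGG U=WYWY F=OBGR D=YWYW B=GROB
After move 4 (F): F=GORB U=WYOB R=WRYG D=GRYW L=BYOW
Query: B face = GROB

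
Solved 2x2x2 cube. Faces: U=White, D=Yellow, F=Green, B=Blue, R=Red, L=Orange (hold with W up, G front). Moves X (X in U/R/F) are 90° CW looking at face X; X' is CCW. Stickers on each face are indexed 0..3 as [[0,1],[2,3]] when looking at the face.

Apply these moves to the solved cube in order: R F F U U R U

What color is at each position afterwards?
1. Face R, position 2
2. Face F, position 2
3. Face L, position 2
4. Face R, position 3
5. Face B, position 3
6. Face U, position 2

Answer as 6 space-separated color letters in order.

After move 1 (R): R=RRRR U=WGWG F=GYGY D=YBYB B=WBWB
After move 2 (F): F=GGYY U=WGOO R=WRGR D=RRYB L=OYOB
After move 3 (F): F=YGYG U=WGBY R=OROR D=GWYB L=OROR
After move 4 (U): U=BWYG F=ORYG R=WBOR B=ORWB L=YGOR
After move 5 (U): U=YBGW F=WBYG R=OROR B=YGWB L=OROR
After move 6 (R): R=OORR U=YBGG F=WWYB D=GWYY B=WGBB
After move 7 (U): U=GYGB F=OOYB R=WGRR B=ORBB L=WWOR
Query 1: R[2] = R
Query 2: F[2] = Y
Query 3: L[2] = O
Query 4: R[3] = R
Query 5: B[3] = B
Query 6: U[2] = G

Answer: R Y O R B G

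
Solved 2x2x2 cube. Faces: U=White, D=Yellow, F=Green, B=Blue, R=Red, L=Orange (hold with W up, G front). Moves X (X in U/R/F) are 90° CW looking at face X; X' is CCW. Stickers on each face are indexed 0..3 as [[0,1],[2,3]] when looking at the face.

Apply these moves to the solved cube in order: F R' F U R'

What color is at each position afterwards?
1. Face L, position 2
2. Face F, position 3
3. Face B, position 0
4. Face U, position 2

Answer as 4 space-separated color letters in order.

Answer: O B G Y

Derivation:
After move 1 (F): F=GGGG U=WWOO R=WRWR D=RRYY L=OYOY
After move 2 (R'): R=RRWW U=WBOB F=GWGO D=RGYG B=YBRB
After move 3 (F): F=GGOW U=WBYY R=ORBW D=WRYG L=OROG
After move 4 (U): U=YWYB F=OROW R=YBBW B=ORRB L=GGOG
After move 5 (R'): R=BWYB U=YRYO F=OWOB D=WRYW B=GRRB
Query 1: L[2] = O
Query 2: F[3] = B
Query 3: B[0] = G
Query 4: U[2] = Y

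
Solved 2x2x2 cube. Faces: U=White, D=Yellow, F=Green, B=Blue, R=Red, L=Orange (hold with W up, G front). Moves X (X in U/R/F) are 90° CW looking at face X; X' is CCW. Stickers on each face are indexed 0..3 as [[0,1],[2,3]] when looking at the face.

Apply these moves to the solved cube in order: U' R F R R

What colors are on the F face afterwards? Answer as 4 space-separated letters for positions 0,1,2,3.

Answer: G W Y W

Derivation:
After move 1 (U'): U=WWWW F=OOGG R=GGRR B=RRBB L=BBOO
After move 2 (R): R=RGRG U=WOWG F=OYGY D=YBYR B=WRWB
After move 3 (F): F=GOYY U=WOOB R=WGGG D=RRYR L=BYOB
After move 4 (R): R=GWGG U=WOOY F=GRYR D=RWYW B=BROB
After move 5 (R): R=GGGW U=WROR F=GWYW D=ROYB B=YROB
Query: F face = GWYW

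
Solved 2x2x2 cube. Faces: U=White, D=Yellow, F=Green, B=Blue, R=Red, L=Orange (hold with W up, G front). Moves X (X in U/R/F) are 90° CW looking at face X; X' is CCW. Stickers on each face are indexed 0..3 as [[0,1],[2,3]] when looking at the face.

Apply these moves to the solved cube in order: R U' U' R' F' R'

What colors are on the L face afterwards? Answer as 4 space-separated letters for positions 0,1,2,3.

After move 1 (R): R=RRRR U=WGWG F=GYGY D=YBYB B=WBWB
After move 2 (U'): U=GGWW F=OOGY R=GYRR B=RRWB L=WBOO
After move 3 (U'): U=GWGW F=WBGY R=OORR B=GYWB L=RROO
After move 4 (R'): R=OROR U=GWGG F=WWGW D=YBYY B=BYBB
After move 5 (F'): F=WWWG U=GWOO R=BRYR D=ROYY L=RGOG
After move 6 (R'): R=RRBY U=GBOB F=WWWO D=RWYG B=YYOB
Query: L face = RGOG

Answer: R G O G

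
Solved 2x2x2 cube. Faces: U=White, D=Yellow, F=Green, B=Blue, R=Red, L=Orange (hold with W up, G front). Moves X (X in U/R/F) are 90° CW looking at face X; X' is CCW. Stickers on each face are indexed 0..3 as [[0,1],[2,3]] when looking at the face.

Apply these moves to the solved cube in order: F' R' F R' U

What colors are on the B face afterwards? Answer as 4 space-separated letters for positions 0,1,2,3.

After move 1 (F'): F=GGGG U=WWRR R=YRYR D=OOYY L=OWOW
After move 2 (R'): R=RRYY U=WBRB F=GWGR D=OGYG B=YBOB
After move 3 (F): F=GGRW U=WBWW R=RRBY D=YRYG L=OOOG
After move 4 (R'): R=RYRB U=WOWY F=GBRW D=YGYW B=GBRB
After move 5 (U): U=WWYO F=RYRW R=GBRB B=OORB L=GBOG
Query: B face = OORB

Answer: O O R B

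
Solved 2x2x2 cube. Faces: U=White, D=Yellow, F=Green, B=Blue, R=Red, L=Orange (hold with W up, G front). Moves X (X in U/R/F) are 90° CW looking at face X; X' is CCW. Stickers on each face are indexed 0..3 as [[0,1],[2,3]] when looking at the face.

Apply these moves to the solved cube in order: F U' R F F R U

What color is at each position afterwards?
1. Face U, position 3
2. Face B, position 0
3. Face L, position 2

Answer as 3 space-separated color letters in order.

Answer: G B O

Derivation:
After move 1 (F): F=GGGG U=WWOO R=WRWR D=RRYY L=OYOY
After move 2 (U'): U=WOWO F=OYGG R=GGWR B=WRBB L=BBOY
After move 3 (R): R=WGRG U=WYWG F=ORGY D=RBYW B=OROB
After move 4 (F): F=GOYR U=WYYB R=WGGG D=RWYW L=BROB
After move 5 (F): F=YGRO U=WYBR R=YGBG D=GWYW L=BROW
After move 6 (R): R=BYGG U=WGBO F=YWRW D=GOYO B=RRYB
After move 7 (U): U=BWOG F=BYRW R=RRGG B=BRYB L=YWOW
Query 1: U[3] = G
Query 2: B[0] = B
Query 3: L[2] = O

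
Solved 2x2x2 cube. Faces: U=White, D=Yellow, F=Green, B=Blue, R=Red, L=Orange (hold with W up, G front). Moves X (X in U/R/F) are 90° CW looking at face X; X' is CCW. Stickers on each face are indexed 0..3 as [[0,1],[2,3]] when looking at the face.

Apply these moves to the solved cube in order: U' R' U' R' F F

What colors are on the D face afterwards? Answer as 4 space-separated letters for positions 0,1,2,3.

After move 1 (U'): U=WWWW F=OOGG R=GGRR B=RRBB L=BBOO
After move 2 (R'): R=GRGR U=WBWR F=OWGW D=YOYG B=YRYB
After move 3 (U'): U=BRWW F=BBGW R=OWGR B=GRYB L=YROO
After move 4 (R'): R=WROG U=BYWG F=BRGW D=YBYW B=GROB
After move 5 (F): F=GBWR U=BYOR R=WRGG D=OWYW L=YYOB
After move 6 (F): F=WGRB U=BYBY R=ORRG D=GWYW L=YOOW
Query: D face = GWYW

Answer: G W Y W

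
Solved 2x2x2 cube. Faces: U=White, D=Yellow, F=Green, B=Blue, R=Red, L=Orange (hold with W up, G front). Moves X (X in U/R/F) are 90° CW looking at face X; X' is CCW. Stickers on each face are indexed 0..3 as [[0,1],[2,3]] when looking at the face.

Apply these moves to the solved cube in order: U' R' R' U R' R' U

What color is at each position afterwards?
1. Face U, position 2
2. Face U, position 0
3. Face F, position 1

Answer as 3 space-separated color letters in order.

After move 1 (U'): U=WWWW F=OOGG R=GGRR B=RRBB L=BBOO
After move 2 (R'): R=GRGR U=WBWR F=OWGW D=YOYG B=YRYB
After move 3 (R'): R=RRGG U=WYWY F=OBGR D=YWYW B=GROB
After move 4 (U): U=WWYY F=RRGR R=GRGG B=BBOB L=OBOO
After move 5 (R'): R=RGGG U=WOYB F=RWGY D=YRYR B=WBWB
After move 6 (R'): R=GGRG U=WWYW F=ROGB D=YWYY B=RBRB
After move 7 (U): U=YWWW F=GGGB R=RBRG B=OBRB L=ROOO
Query 1: U[2] = W
Query 2: U[0] = Y
Query 3: F[1] = G

Answer: W Y G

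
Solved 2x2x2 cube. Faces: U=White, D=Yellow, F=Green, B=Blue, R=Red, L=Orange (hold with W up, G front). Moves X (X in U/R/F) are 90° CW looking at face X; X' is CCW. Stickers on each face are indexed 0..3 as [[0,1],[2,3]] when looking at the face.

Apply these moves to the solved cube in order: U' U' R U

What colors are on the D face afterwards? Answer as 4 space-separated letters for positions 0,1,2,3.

Answer: Y B Y G

Derivation:
After move 1 (U'): U=WWWW F=OOGG R=GGRR B=RRBB L=BBOO
After move 2 (U'): U=WWWW F=BBGG R=OORR B=GGBB L=RROO
After move 3 (R): R=RORO U=WBWG F=BYGY D=YBYG B=WGWB
After move 4 (U): U=WWGB F=ROGY R=WGRO B=RRWB L=BYOO
Query: D face = YBYG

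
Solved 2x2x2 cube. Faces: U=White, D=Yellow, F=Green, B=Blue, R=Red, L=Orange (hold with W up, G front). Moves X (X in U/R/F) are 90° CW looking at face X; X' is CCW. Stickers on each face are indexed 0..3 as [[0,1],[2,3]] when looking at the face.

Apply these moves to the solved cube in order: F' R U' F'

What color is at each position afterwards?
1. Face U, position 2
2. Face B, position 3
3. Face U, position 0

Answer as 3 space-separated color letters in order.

After move 1 (F'): F=GGGG U=WWRR R=YRYR D=OOYY L=OWOW
After move 2 (R): R=YYRR U=WGRG F=GOGY D=OBYB B=RBWB
After move 3 (U'): U=GGWR F=OWGY R=GORR B=YYWB L=RBOW
After move 4 (F'): F=WYOG U=GGGR R=BOOR D=BWYB L=RROW
Query 1: U[2] = G
Query 2: B[3] = B
Query 3: U[0] = G

Answer: G B G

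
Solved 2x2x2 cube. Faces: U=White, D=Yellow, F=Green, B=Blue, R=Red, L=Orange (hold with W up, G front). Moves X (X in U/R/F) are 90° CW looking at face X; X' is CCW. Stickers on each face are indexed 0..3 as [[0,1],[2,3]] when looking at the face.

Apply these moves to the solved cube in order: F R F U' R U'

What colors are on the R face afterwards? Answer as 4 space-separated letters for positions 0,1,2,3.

Answer: O W R G

Derivation:
After move 1 (F): F=GGGG U=WWOO R=WRWR D=RRYY L=OYOY
After move 2 (R): R=WWRR U=WGOG F=GRGY D=RBYB B=OBWB
After move 3 (F): F=GGYR U=WGYY R=OWGR D=RWYB L=OROB
After move 4 (U'): U=GYWY F=ORYR R=GGGR B=OWWB L=OBOB
After move 5 (R): R=GGRG U=GRWR F=OWYB D=RWYO B=YWYB
After move 6 (U'): U=RRGW F=OBYB R=OWRG B=GGYB L=YWOB
Query: R face = OWRG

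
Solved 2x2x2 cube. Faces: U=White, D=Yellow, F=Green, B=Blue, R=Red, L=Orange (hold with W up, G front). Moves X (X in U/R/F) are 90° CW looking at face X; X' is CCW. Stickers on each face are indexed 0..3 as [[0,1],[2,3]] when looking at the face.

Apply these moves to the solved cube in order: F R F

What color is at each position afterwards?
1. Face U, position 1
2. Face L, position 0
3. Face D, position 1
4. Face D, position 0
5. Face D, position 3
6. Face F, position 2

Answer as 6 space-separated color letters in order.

Answer: G O W R B Y

Derivation:
After move 1 (F): F=GGGG U=WWOO R=WRWR D=RRYY L=OYOY
After move 2 (R): R=WWRR U=WGOG F=GRGY D=RBYB B=OBWB
After move 3 (F): F=GGYR U=WGYY R=OWGR D=RWYB L=OROB
Query 1: U[1] = G
Query 2: L[0] = O
Query 3: D[1] = W
Query 4: D[0] = R
Query 5: D[3] = B
Query 6: F[2] = Y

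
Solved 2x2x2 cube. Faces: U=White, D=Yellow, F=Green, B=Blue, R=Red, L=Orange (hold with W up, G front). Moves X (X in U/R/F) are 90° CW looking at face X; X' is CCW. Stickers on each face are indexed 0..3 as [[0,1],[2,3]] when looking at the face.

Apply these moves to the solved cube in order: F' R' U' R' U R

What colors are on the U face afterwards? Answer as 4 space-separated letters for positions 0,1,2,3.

Answer: W Y R R

Derivation:
After move 1 (F'): F=GGGG U=WWRR R=YRYR D=OOYY L=OWOW
After move 2 (R'): R=RRYY U=WBRB F=GWGR D=OGYG B=YBOB
After move 3 (U'): U=BBWR F=OWGR R=GWYY B=RROB L=YBOW
After move 4 (R'): R=WYGY U=BOWR F=OBGR D=OWYR B=GRGB
After move 5 (U): U=WBRO F=WYGR R=GRGY B=YBGB L=OBOW
After move 6 (R): R=GGYR U=WYRR F=WWGR D=OGYY B=OBBB
Query: U face = WYRR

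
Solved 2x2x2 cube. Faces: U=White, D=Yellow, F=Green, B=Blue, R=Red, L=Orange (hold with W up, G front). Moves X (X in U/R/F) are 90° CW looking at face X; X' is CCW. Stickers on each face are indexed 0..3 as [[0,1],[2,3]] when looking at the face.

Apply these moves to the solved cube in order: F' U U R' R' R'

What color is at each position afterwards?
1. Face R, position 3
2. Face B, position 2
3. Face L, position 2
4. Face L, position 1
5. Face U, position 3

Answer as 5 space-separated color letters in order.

Answer: W R O R G

Derivation:
After move 1 (F'): F=GGGG U=WWRR R=YRYR D=OOYY L=OWOW
After move 2 (U): U=RWRW F=YRGG R=BBYR B=OWBB L=GGOW
After move 3 (U): U=RRWW F=BBGG R=OWYR B=GGBB L=YROW
After move 4 (R'): R=WROY U=RBWG F=BRGW D=OBYG B=YGOB
After move 5 (R'): R=RYWO U=ROWY F=BBGG D=ORYW B=GGBB
After move 6 (R'): R=YORW U=RBWG F=BOGY D=OBYG B=WGRB
Query 1: R[3] = W
Query 2: B[2] = R
Query 3: L[2] = O
Query 4: L[1] = R
Query 5: U[3] = G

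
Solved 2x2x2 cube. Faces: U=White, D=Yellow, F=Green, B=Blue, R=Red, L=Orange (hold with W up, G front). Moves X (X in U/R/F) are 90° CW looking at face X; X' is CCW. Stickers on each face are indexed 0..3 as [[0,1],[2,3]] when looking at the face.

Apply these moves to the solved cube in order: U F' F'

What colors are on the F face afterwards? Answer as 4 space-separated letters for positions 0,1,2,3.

After move 1 (U): U=WWWW F=RRGG R=BBRR B=OOBB L=GGOO
After move 2 (F'): F=RGRG U=WWBR R=YBYR D=GOYY L=GWOW
After move 3 (F'): F=GGRR U=WWYY R=OBGR D=WWYY L=GROB
Query: F face = GGRR

Answer: G G R R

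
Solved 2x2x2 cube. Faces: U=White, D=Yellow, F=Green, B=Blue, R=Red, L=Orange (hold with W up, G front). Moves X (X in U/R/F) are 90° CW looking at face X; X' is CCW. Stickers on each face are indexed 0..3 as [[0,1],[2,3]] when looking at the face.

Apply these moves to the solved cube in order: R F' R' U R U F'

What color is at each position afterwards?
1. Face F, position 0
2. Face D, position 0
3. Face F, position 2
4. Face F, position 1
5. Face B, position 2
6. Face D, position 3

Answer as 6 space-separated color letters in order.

After move 1 (R): R=RRRR U=WGWG F=GYGY D=YBYB B=WBWB
After move 2 (F'): F=YYGG U=WGRR R=BRYR D=OOYB L=OGOW
After move 3 (R'): R=RRBY U=WWRW F=YGGR D=OYYG B=BBOB
After move 4 (U): U=RWWW F=RRGR R=BBBY B=OGOB L=YGOW
After move 5 (R): R=BBYB U=RRWR F=RYGG D=OOYO B=WGWB
After move 6 (U): U=WRRR F=BBGG R=WGYB B=YGWB L=RYOW
After move 7 (F'): F=BGBG U=WRWY R=OGOB D=YWYO L=RROR
Query 1: F[0] = B
Query 2: D[0] = Y
Query 3: F[2] = B
Query 4: F[1] = G
Query 5: B[2] = W
Query 6: D[3] = O

Answer: B Y B G W O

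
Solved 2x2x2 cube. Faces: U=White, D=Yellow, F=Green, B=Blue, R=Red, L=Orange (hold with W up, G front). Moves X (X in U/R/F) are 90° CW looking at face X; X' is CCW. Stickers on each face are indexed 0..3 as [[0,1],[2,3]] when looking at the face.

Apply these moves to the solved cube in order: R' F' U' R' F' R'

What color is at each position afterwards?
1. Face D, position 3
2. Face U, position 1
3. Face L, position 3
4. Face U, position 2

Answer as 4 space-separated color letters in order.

After move 1 (R'): R=RRRR U=WBWB F=GWGW D=YGYG B=YBYB
After move 2 (F'): F=WWGG U=WBRR R=GRYR D=OOYG L=OBOW
After move 3 (U'): U=BRWR F=OBGG R=WWYR B=GRYB L=YBOW
After move 4 (R'): R=WRWY U=BYWG F=ORGR D=OBYG B=GROB
After move 5 (F'): F=RROG U=BYWW R=BROY D=BWYG L=YGOW
After move 6 (R'): R=RYBO U=BOWG F=RYOW D=BRYG B=GRWB
Query 1: D[3] = G
Query 2: U[1] = O
Query 3: L[3] = W
Query 4: U[2] = W

Answer: G O W W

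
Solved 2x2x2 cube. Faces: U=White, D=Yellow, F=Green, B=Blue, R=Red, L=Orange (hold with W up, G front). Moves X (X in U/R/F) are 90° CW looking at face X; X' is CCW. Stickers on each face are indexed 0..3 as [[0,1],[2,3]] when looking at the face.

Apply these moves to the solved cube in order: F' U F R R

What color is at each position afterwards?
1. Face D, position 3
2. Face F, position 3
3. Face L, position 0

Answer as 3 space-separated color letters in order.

After move 1 (F'): F=GGGG U=WWRR R=YRYR D=OOYY L=OWOW
After move 2 (U): U=RWRW F=YRGG R=BBYR B=OWBB L=GGOW
After move 3 (F): F=GYGR U=RWWG R=RBWR D=YBYY L=GOOO
After move 4 (R): R=WRRB U=RYWR F=GBGY D=YBYO B=GWWB
After move 5 (R): R=RWBR U=RBWY F=GBGO D=YWYG B=RWYB
Query 1: D[3] = G
Query 2: F[3] = O
Query 3: L[0] = G

Answer: G O G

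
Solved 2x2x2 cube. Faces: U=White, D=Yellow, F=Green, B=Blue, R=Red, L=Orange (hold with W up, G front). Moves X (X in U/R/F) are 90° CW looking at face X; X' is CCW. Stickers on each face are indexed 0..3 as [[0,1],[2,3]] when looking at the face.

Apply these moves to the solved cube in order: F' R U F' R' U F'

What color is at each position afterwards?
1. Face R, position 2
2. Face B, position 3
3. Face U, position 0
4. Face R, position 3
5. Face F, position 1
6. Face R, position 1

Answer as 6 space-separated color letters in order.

Answer: O B R O R W

Derivation:
After move 1 (F'): F=GGGG U=WWRR R=YRYR D=OOYY L=OWOW
After move 2 (R): R=YYRR U=WGRG F=GOGY D=OBYB B=RBWB
After move 3 (U): U=RWGG F=YYGY R=RBRR B=OWWB L=GOOW
After move 4 (F'): F=YYYG U=RWRR R=BBOR D=OWYB L=GGOG
After move 5 (R'): R=BRBO U=RWRO F=YWYR D=OYYG B=BWWB
After move 6 (U): U=RROW F=BRYR R=BWBO B=GGWB L=YWOG
After move 7 (F'): F=RRBY U=RRBB R=YWOO D=WGYG L=YWOO
Query 1: R[2] = O
Query 2: B[3] = B
Query 3: U[0] = R
Query 4: R[3] = O
Query 5: F[1] = R
Query 6: R[1] = W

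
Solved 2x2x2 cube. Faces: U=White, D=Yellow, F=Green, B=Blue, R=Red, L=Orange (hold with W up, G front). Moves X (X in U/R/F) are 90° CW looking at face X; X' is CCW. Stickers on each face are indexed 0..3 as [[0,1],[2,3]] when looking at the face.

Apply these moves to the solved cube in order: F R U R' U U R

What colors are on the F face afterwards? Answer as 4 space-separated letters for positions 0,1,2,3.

After move 1 (F): F=GGGG U=WWOO R=WRWR D=RRYY L=OYOY
After move 2 (R): R=WWRR U=WGOG F=GRGY D=RBYB B=OBWB
After move 3 (U): U=OWGG F=WWGY R=OBRR B=OYWB L=GROY
After move 4 (R'): R=BROR U=OWGO F=WWGG D=RWYY B=BYBB
After move 5 (U): U=GOOW F=BRGG R=BYOR B=GRBB L=WWOY
After move 6 (U): U=OGWO F=BYGG R=GROR B=WWBB L=BROY
After move 7 (R): R=OGRR U=OYWG F=BWGY D=RBYW B=OWGB
Query: F face = BWGY

Answer: B W G Y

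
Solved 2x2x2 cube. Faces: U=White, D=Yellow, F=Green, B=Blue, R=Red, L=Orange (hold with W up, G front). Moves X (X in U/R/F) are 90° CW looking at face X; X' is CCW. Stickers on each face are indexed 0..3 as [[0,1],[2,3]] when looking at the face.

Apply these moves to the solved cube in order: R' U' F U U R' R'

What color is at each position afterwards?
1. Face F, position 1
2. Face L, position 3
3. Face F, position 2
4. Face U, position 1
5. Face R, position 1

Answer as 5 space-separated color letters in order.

Answer: Y G W G W

Derivation:
After move 1 (R'): R=RRRR U=WBWB F=GWGW D=YGYG B=YBYB
After move 2 (U'): U=BBWW F=OOGW R=GWRR B=RRYB L=YBOO
After move 3 (F): F=GOWO U=BBOB R=WWWR D=RGYG L=YYOG
After move 4 (U): U=OBBB F=WWWO R=RRWR B=YYYB L=GOOG
After move 5 (U): U=BOBB F=RRWO R=YYWR B=GOYB L=WWOG
After move 6 (R'): R=YRYW U=BYBG F=ROWB D=RRYO B=GOGB
After move 7 (R'): R=RWYY U=BGBG F=RYWG D=ROYB B=OORB
Query 1: F[1] = Y
Query 2: L[3] = G
Query 3: F[2] = W
Query 4: U[1] = G
Query 5: R[1] = W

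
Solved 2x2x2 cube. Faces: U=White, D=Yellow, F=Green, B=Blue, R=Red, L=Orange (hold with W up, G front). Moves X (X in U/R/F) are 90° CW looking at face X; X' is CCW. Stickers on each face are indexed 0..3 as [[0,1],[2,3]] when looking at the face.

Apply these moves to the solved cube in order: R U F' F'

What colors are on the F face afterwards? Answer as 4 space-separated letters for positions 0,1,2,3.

After move 1 (R): R=RRRR U=WGWG F=GYGY D=YBYB B=WBWB
After move 2 (U): U=WWGG F=RRGY R=WBRR B=OOWB L=GYOO
After move 3 (F'): F=RYRG U=WWWR R=BBYR D=YOYB L=GGOG
After move 4 (F'): F=YGRR U=WWBY R=OBYR D=GGYB L=GROW
Query: F face = YGRR

Answer: Y G R R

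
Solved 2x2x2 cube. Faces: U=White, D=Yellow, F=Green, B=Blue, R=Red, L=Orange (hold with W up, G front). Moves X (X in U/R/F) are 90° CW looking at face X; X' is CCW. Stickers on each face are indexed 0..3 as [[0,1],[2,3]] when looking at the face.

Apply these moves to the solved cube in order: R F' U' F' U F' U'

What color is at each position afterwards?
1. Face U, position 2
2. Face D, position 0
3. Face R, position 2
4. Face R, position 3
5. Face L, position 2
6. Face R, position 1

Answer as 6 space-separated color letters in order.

Answer: Y G B R O G

Derivation:
After move 1 (R): R=RRRR U=WGWG F=GYGY D=YBYB B=WBWB
After move 2 (F'): F=YYGG U=WGRR R=BRYR D=OOYB L=OGOW
After move 3 (U'): U=GRWR F=OGGG R=YYYR B=BRWB L=WBOW
After move 4 (F'): F=GGOG U=GRYY R=OYOR D=BWYB L=WROW
After move 5 (U): U=YGYR F=OYOG R=BROR B=WRWB L=GGOW
After move 6 (F'): F=YGOO U=YGBO R=WRBR D=GWYB L=GROY
After move 7 (U'): U=GOYB F=GROO R=YGBR B=WRWB L=WROY
Query 1: U[2] = Y
Query 2: D[0] = G
Query 3: R[2] = B
Query 4: R[3] = R
Query 5: L[2] = O
Query 6: R[1] = G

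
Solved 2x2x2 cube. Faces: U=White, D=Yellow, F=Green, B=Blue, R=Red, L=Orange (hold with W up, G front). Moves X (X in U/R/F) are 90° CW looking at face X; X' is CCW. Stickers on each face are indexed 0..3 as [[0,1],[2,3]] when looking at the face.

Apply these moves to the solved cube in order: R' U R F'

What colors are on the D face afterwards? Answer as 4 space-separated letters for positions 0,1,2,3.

After move 1 (R'): R=RRRR U=WBWB F=GWGW D=YGYG B=YBYB
After move 2 (U): U=WWBB F=RRGW R=YBRR B=OOYB L=GWOO
After move 3 (R): R=RYRB U=WRBW F=RGGG D=YYYO B=BOWB
After move 4 (F'): F=GGRG U=WRRR R=YYYB D=WOYO L=GWOB
Query: D face = WOYO

Answer: W O Y O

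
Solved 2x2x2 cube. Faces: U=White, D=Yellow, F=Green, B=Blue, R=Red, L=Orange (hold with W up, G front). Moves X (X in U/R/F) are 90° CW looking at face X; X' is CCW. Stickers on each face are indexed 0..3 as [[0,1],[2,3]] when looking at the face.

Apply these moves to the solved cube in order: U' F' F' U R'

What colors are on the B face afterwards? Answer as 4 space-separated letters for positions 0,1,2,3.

After move 1 (U'): U=WWWW F=OOGG R=GGRR B=RRBB L=BBOO
After move 2 (F'): F=OGOG U=WWGR R=YGYR D=BOYY L=BWOW
After move 3 (F'): F=GGOO U=WWYY R=OGBR D=WWYY L=BROG
After move 4 (U): U=YWYW F=OGOO R=RRBR B=BRBB L=GGOG
After move 5 (R'): R=RRRB U=YBYB F=OWOW D=WGYO B=YRWB
Query: B face = YRWB

Answer: Y R W B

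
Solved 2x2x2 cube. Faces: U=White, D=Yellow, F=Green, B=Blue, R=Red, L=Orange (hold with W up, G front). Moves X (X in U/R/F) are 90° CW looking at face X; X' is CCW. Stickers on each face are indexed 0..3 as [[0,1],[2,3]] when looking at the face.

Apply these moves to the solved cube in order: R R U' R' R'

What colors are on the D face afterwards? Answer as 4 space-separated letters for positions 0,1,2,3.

After move 1 (R): R=RRRR U=WGWG F=GYGY D=YBYB B=WBWB
After move 2 (R): R=RRRR U=WYWY F=GBGB D=YWYW B=GBGB
After move 3 (U'): U=YYWW F=OOGB R=GBRR B=RRGB L=GBOO
After move 4 (R'): R=BRGR U=YGWR F=OYGW D=YOYB B=WRWB
After move 5 (R'): R=RRBG U=YWWW F=OGGR D=YYYW B=BROB
Query: D face = YYYW

Answer: Y Y Y W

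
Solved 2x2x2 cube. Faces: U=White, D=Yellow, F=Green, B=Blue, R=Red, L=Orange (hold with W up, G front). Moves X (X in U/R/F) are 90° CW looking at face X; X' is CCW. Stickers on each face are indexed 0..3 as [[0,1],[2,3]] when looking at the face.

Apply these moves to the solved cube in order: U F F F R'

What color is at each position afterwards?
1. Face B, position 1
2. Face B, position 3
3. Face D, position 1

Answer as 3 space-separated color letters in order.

After move 1 (U): U=WWWW F=RRGG R=BBRR B=OOBB L=GGOO
After move 2 (F): F=GRGR U=WWOG R=WBWR D=RBYY L=GYOY
After move 3 (F): F=GGRR U=WWYY R=OBGR D=WWYY L=GROB
After move 4 (F): F=RGRG U=WWBR R=YBYR D=GOYY L=GWOW
After move 5 (R'): R=BRYY U=WBBO F=RWRR D=GGYG B=YOOB
Query 1: B[1] = O
Query 2: B[3] = B
Query 3: D[1] = G

Answer: O B G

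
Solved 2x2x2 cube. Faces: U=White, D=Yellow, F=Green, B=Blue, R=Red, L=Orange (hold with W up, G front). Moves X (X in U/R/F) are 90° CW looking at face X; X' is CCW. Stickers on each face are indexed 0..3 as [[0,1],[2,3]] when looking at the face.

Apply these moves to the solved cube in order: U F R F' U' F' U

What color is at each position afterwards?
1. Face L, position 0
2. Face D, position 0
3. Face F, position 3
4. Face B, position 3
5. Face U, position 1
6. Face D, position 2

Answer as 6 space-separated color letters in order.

Answer: R O G B R Y

Derivation:
After move 1 (U): U=WWWW F=RRGG R=BBRR B=OOBB L=GGOO
After move 2 (F): F=GRGR U=WWOG R=WBWR D=RBYY L=GYOY
After move 3 (R): R=WWRB U=WROR F=GBGY D=RBYO B=GOWB
After move 4 (F'): F=BYGG U=WRWR R=BWRB D=YYYO L=GROO
After move 5 (U'): U=RRWW F=GRGG R=BYRB B=BWWB L=GOOO
After move 6 (F'): F=RGGG U=RRBR R=YYYB D=OOYO L=GWOW
After move 7 (U): U=BRRR F=YYGG R=BWYB B=GWWB L=RGOW
Query 1: L[0] = R
Query 2: D[0] = O
Query 3: F[3] = G
Query 4: B[3] = B
Query 5: U[1] = R
Query 6: D[2] = Y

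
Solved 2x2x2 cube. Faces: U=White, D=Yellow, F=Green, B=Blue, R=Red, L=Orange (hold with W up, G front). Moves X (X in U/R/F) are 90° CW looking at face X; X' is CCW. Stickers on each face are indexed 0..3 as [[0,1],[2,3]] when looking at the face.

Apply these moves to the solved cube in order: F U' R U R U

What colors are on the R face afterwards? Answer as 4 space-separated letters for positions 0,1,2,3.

Answer: Y B G R

Derivation:
After move 1 (F): F=GGGG U=WWOO R=WRWR D=RRYY L=OYOY
After move 2 (U'): U=WOWO F=OYGG R=GGWR B=WRBB L=BBOY
After move 3 (R): R=WGRG U=WYWG F=ORGY D=RBYW B=OROB
After move 4 (U): U=WWGY F=WGGY R=ORRG B=BBOB L=OROY
After move 5 (R): R=ROGR U=WGGY F=WBGW D=ROYB B=YBWB
After move 6 (U): U=GWYG F=ROGW R=YBGR B=ORWB L=WBOY
Query: R face = YBGR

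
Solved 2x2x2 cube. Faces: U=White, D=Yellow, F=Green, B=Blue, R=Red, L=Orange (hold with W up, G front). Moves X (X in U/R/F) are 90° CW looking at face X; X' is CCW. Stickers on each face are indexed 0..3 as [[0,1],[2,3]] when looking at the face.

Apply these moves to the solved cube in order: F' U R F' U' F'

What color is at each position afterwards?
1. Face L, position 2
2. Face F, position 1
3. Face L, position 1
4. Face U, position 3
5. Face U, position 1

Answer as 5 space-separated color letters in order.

After move 1 (F'): F=GGGG U=WWRR R=YRYR D=OOYY L=OWOW
After move 2 (U): U=RWRW F=YRGG R=BBYR B=OWBB L=GGOW
After move 3 (R): R=YBRB U=RRRG F=YOGY D=OBYO B=WWWB
After move 4 (F'): F=OYYG U=RRYR R=BBOB D=GWYO L=GGOR
After move 5 (U'): U=RRRY F=GGYG R=OYOB B=BBWB L=WWOR
After move 6 (F'): F=GGGY U=RROO R=WYGB D=WRYO L=WYOR
Query 1: L[2] = O
Query 2: F[1] = G
Query 3: L[1] = Y
Query 4: U[3] = O
Query 5: U[1] = R

Answer: O G Y O R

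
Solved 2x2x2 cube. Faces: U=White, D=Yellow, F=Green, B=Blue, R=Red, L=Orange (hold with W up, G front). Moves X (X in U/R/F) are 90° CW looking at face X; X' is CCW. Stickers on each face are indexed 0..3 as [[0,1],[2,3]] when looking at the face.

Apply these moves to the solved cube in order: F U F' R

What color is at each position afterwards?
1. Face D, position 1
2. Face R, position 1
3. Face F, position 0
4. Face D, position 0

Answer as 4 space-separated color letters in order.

After move 1 (F): F=GGGG U=WWOO R=WRWR D=RRYY L=OYOY
After move 2 (U): U=OWOW F=WRGG R=BBWR B=OYBB L=GGOY
After move 3 (F'): F=RGWG U=OWBW R=RBRR D=GYYY L=GWOO
After move 4 (R): R=RRRB U=OGBG F=RYWY D=GBYO B=WYWB
Query 1: D[1] = B
Query 2: R[1] = R
Query 3: F[0] = R
Query 4: D[0] = G

Answer: B R R G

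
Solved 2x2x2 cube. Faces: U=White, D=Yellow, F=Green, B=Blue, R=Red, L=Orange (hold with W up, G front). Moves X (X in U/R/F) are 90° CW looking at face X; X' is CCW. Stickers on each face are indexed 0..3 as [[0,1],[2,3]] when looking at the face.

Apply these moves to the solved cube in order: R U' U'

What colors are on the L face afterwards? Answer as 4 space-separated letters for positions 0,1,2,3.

Answer: R R O O

Derivation:
After move 1 (R): R=RRRR U=WGWG F=GYGY D=YBYB B=WBWB
After move 2 (U'): U=GGWW F=OOGY R=GYRR B=RRWB L=WBOO
After move 3 (U'): U=GWGW F=WBGY R=OORR B=GYWB L=RROO
Query: L face = RROO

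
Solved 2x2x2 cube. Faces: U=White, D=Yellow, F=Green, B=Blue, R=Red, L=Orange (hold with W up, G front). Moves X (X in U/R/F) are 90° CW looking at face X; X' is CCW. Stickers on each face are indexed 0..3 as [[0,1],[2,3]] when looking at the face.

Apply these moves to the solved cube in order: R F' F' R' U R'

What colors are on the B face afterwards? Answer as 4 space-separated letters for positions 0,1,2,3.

After move 1 (R): R=RRRR U=WGWG F=GYGY D=YBYB B=WBWB
After move 2 (F'): F=YYGG U=WGRR R=BRYR D=OOYB L=OGOW
After move 3 (F'): F=YGYG U=WGBY R=OROR D=GWYB L=OROR
After move 4 (R'): R=RROO U=WWBW F=YGYY D=GGYG B=BBWB
After move 5 (U): U=BWWW F=RRYY R=BBOO B=ORWB L=YGOR
After move 6 (R'): R=BOBO U=BWWO F=RWYW D=GRYY B=GRGB
Query: B face = GRGB

Answer: G R G B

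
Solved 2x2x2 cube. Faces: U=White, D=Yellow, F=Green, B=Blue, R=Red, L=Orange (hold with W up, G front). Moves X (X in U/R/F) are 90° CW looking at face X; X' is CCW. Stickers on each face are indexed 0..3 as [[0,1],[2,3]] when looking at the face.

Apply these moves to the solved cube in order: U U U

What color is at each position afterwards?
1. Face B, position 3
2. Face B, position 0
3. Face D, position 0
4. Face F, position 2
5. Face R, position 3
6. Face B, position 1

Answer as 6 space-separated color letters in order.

After move 1 (U): U=WWWW F=RRGG R=BBRR B=OOBB L=GGOO
After move 2 (U): U=WWWW F=BBGG R=OORR B=GGBB L=RROO
After move 3 (U): U=WWWW F=OOGG R=GGRR B=RRBB L=BBOO
Query 1: B[3] = B
Query 2: B[0] = R
Query 3: D[0] = Y
Query 4: F[2] = G
Query 5: R[3] = R
Query 6: B[1] = R

Answer: B R Y G R R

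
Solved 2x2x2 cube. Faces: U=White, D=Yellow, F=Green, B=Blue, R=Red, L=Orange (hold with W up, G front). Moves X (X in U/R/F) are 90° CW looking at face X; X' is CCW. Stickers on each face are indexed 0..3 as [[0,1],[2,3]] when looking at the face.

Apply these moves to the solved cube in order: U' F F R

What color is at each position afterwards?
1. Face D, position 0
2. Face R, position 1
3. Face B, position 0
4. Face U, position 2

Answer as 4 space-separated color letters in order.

After move 1 (U'): U=WWWW F=OOGG R=GGRR B=RRBB L=BBOO
After move 2 (F): F=GOGO U=WWOB R=WGWR D=RGYY L=BYOY
After move 3 (F): F=GGOO U=WWYY R=OGBR D=WWYY L=BROG
After move 4 (R): R=BORG U=WGYO F=GWOY D=WBYR B=YRWB
Query 1: D[0] = W
Query 2: R[1] = O
Query 3: B[0] = Y
Query 4: U[2] = Y

Answer: W O Y Y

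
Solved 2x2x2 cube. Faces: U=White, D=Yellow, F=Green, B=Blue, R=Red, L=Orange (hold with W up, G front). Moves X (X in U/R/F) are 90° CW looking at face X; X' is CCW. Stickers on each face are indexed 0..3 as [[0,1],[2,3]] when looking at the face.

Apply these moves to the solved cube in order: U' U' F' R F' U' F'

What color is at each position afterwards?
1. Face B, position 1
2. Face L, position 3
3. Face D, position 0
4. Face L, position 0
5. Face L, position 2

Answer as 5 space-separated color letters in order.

Answer: Y W G R O

Derivation:
After move 1 (U'): U=WWWW F=OOGG R=GGRR B=RRBB L=BBOO
After move 2 (U'): U=WWWW F=BBGG R=OORR B=GGBB L=RROO
After move 3 (F'): F=BGBG U=WWOR R=YOYR D=ROYY L=RWOW
After move 4 (R): R=YYRO U=WGOG F=BOBY D=RBYG B=RGWB
After move 5 (F'): F=OYBB U=WGYR R=BYRO D=WWYG L=RGOO
After move 6 (U'): U=GRWY F=RGBB R=OYRO B=BYWB L=RGOO
After move 7 (F'): F=GBRB U=GROR R=WYWO D=GOYG L=RYOW
Query 1: B[1] = Y
Query 2: L[3] = W
Query 3: D[0] = G
Query 4: L[0] = R
Query 5: L[2] = O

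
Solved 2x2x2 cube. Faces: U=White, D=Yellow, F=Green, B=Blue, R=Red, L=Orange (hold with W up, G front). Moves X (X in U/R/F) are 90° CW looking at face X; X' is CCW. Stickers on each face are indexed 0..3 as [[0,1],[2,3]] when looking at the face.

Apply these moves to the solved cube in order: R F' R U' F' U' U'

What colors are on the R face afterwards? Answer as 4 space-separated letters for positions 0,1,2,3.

Answer: R R O R

Derivation:
After move 1 (R): R=RRRR U=WGWG F=GYGY D=YBYB B=WBWB
After move 2 (F'): F=YYGG U=WGRR R=BRYR D=OOYB L=OGOW
After move 3 (R): R=YBRR U=WYRG F=YOGB D=OWYW B=RBGB
After move 4 (U'): U=YGWR F=OGGB R=YORR B=YBGB L=RBOW
After move 5 (F'): F=GBOG U=YGYR R=WOOR D=BWYW L=RROW
After move 6 (U'): U=GRYY F=RROG R=GBOR B=WOGB L=YBOW
After move 7 (U'): U=RYGY F=YBOG R=RROR B=GBGB L=WOOW
Query: R face = RROR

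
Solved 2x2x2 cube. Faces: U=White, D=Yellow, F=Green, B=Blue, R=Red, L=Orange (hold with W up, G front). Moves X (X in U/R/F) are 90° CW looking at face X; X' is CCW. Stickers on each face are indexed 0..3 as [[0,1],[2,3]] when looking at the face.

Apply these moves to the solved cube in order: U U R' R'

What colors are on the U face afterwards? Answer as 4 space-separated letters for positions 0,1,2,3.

After move 1 (U): U=WWWW F=RRGG R=BBRR B=OOBB L=GGOO
After move 2 (U): U=WWWW F=BBGG R=OORR B=GGBB L=RROO
After move 3 (R'): R=OROR U=WBWG F=BWGW D=YBYG B=YGYB
After move 4 (R'): R=RROO U=WYWY F=BBGG D=YWYW B=GGBB
Query: U face = WYWY

Answer: W Y W Y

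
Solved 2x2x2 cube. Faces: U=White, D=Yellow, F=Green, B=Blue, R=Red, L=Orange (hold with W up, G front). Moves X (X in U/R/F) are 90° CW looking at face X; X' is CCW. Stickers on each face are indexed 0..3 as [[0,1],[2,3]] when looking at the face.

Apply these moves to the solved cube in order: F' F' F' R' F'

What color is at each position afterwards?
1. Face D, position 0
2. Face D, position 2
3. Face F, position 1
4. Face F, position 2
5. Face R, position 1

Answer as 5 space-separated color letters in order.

Answer: Y Y O G R

Derivation:
After move 1 (F'): F=GGGG U=WWRR R=YRYR D=OOYY L=OWOW
After move 2 (F'): F=GGGG U=WWYY R=OROR D=WWYY L=OROR
After move 3 (F'): F=GGGG U=WWOO R=WRWR D=RRYY L=OYOY
After move 4 (R'): R=RRWW U=WBOB F=GWGO D=RGYG B=YBRB
After move 5 (F'): F=WOGG U=WBRW R=GRRW D=YYYG L=OBOO
Query 1: D[0] = Y
Query 2: D[2] = Y
Query 3: F[1] = O
Query 4: F[2] = G
Query 5: R[1] = R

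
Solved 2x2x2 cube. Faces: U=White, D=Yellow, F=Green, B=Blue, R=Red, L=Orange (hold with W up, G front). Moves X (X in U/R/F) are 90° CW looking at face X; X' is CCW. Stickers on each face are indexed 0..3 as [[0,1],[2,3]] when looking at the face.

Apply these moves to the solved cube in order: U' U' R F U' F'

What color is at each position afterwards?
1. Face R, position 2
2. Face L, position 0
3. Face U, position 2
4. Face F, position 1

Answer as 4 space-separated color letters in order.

Answer: R W G Y

Derivation:
After move 1 (U'): U=WWWW F=OOGG R=GGRR B=RRBB L=BBOO
After move 2 (U'): U=WWWW F=BBGG R=OORR B=GGBB L=RROO
After move 3 (R): R=RORO U=WBWG F=BYGY D=YBYG B=WGWB
After move 4 (F): F=GBYY U=WBOR R=WOGO D=RRYG L=RYOB
After move 5 (U'): U=BRWO F=RYYY R=GBGO B=WOWB L=WGOB
After move 6 (F'): F=YYRY U=BRGG R=RBRO D=GBYG L=WOOW
Query 1: R[2] = R
Query 2: L[0] = W
Query 3: U[2] = G
Query 4: F[1] = Y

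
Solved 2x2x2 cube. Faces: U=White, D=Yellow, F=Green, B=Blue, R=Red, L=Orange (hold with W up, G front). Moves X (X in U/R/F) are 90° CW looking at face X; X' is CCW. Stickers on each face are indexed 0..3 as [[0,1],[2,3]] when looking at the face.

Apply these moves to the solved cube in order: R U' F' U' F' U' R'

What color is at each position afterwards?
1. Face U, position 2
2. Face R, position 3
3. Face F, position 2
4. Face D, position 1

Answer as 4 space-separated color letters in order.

Answer: G B W G

Derivation:
After move 1 (R): R=RRRR U=WGWG F=GYGY D=YBYB B=WBWB
After move 2 (U'): U=GGWW F=OOGY R=GYRR B=RRWB L=WBOO
After move 3 (F'): F=OYOG U=GGGR R=BYYR D=BOYB L=WWOW
After move 4 (U'): U=GRGG F=WWOG R=OYYR B=BYWB L=RROW
After move 5 (F'): F=WGWO U=GROY R=OYBR D=RWYB L=RGOG
After move 6 (U'): U=RYGO F=RGWO R=WGBR B=OYWB L=BYOG
After move 7 (R'): R=GRWB U=RWGO F=RYWO D=RGYO B=BYWB
Query 1: U[2] = G
Query 2: R[3] = B
Query 3: F[2] = W
Query 4: D[1] = G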